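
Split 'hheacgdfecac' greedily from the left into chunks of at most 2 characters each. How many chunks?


'hheacgdfecac' has 12 characters.
Chunking with max size 2:
  Chunk 1: 'hh' (positions 0-1)
  Chunk 2: 'ea' (positions 2-3)
  Chunk 3: 'cg' (positions 4-5)
  Chunk 4: 'df' (positions 6-7)
  Chunk 5: 'ec' (positions 8-9)
  Chunk 6: 'ac' (positions 10-11)
Total chunks: ceil(12 / 2) = 6

6


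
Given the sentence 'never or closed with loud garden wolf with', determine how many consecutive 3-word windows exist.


Word trigrams from [8] words:
  Trigram 1: (never or closed)
  Trigram 2: (or closed with)
  Trigram 3: (closed with loud)
  Trigram 4: (with loud garden)
  Trigram 5: (loud garden wolf)
  Trigram 6: (garden wolf with)
Total word trigrams: 8 - 2 = 6

6


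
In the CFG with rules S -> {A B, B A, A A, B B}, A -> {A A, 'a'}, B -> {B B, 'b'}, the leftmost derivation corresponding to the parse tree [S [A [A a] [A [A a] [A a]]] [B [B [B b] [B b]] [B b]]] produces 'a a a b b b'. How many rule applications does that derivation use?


Every bracketed nonterminal node [X ...] in the tree is produced by exactly one rule application.
Reading the tree off as a leftmost derivation:
  Step 1: S  =>  A B   (applied S -> A B)
  Step 2: A B  =>  A A B   (applied A -> A A)
  Step 3: A A B  =>  a A B   (applied A -> a)
  Step 4: a A B  =>  a A A B   (applied A -> A A)
  Step 5: a A A B  =>  a a A B   (applied A -> a)
  Step 6: a a A B  =>  a a a B   (applied A -> a)
  Step 7: a a a B  =>  a a a B B   (applied B -> B B)
  Step 8: a a a B B  =>  a a a B B B   (applied B -> B B)
  Step 9: a a a B B B  =>  a a a b B B   (applied B -> b)
  Step 10: a a a b B B  =>  a a a b b B   (applied B -> b)
  Step 11: a a a b b B  =>  a a a b b b   (applied B -> b)
Final yield: a a a b b b
Total rewrite steps: 11

11


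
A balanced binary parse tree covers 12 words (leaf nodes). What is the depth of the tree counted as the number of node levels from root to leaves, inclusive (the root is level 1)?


In a balanced binary tree with n leaves the deepest leaf is ceil(log2(n)) edges below the root,
so counting node levels inclusive of root and leaves gives ceil(log2(n)) + 1 levels.
log2(12) = 3.5850
ceil(3.5850) = 4
levels = 4 + 1 = 5

5


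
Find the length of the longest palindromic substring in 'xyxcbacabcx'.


Scanning 'xyxcbacabcx' for palindromic substrings.
Substring at positions 2-10: 'xcbacabcx'.
Check: reverse('xcbacabcx') = 'xcbacabcx' -> palindrome confirmed.
Neighbouring characters ('y' / '-') break symmetry, so it cannot extend further.
No longer palindromic substring exists; longest length = 9

9


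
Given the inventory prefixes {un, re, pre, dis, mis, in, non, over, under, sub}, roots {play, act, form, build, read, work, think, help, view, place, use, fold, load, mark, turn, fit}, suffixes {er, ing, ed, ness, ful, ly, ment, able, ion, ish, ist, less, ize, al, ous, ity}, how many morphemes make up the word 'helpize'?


Segmenting 'helpize' against the inventory:
  'help' -> root (morpheme 1)
  'ize' -> suffix (morpheme 2)
Total morphemes: 2

2


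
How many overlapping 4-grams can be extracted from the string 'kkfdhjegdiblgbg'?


String 'kkfdhjegdiblgbg' has length L = 15.
Number of overlapping n-grams = L - n + 1
Substituting: 15 - 4 + 1 = 12

12


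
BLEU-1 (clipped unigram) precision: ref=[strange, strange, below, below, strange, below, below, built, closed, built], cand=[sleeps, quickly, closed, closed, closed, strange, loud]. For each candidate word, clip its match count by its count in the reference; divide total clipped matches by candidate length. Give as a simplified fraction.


Reference word counts: {'below': 4, 'built': 2, 'closed': 1, 'strange': 3}
Checking each candidate word (with clipping):
  'sleeps' -> not in reference -> no match (matches: 0)
  'quickly' -> not in reference -> no match (matches: 0)
  'closed' -> in reference (ref count 1, used 1/1) -> match (matches: 1)
  'closed' -> ref count 1 already used up (1/1) -> clipped, no match (matches: 1)
  'closed' -> ref count 1 already used up (1/1) -> clipped, no match (matches: 1)
  'strange' -> in reference (ref count 3, used 1/3) -> match (matches: 2)
  'loud' -> not in reference -> no match (matches: 2)
Clipped matches: 2, Candidate length: 7
Precision = 2/7

2/7


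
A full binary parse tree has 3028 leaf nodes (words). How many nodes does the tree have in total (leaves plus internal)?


Leaf nodes (terminals): 3028
Internal nodes = n - 1 = 3028 - 1 = 3027
Total = leaves + internal = 3028 + 3027 = 6055

6055


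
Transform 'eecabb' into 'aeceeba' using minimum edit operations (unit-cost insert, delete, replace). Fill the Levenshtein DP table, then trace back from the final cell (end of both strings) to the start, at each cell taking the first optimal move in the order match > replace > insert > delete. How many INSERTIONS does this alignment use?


Edit distance = 4. Backtracking from cell (6, 7) with preference match > replace > insert > delete,
then listing the resulting alignment 'eecabb' -> 'aeceeba' left to right:
  Step 1: replace e->a
  Step 2: keep 'e'
  Step 3: keep 'c'
  Step 4: insert 'e' [insertion #1]
  Step 5: replace a->e
  Step 6: keep 'b'
  Step 7: replace b->a
Total insertions: 1

1


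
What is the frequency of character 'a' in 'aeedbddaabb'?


Scanning 'aeedbddaabb' for 'a':
  Position 0: 'a' -> MATCH (count: 1)
  Position 7: 'a' -> MATCH (count: 2)
  Position 8: 'a' -> MATCH (count: 3)
Total occurrences of 'a': 3

3


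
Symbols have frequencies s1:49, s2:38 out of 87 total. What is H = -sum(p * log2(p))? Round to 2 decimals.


Computing entropy H = -sum(p_i * log2(p_i)):
  s1: p = 49/87 = 0.5632, -p*log2(p) = 0.4665
  s2: p = 38/87 = 0.4368, -p*log2(p) = 0.5220
H = sum of terms = 0.9885
Rounded to 2 decimals: 0.99

0.99


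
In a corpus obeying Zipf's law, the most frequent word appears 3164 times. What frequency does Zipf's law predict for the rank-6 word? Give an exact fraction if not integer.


Zipf's law: freq(rank) = f1 / rank
f1 = 3164, rank = 6
freq = 3164 / 6
GCD(3164, 6) = 2
Simplified: 1582/3

1582/3


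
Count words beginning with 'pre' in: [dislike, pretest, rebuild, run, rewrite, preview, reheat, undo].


Checking each word for prefix 'pre':
  'dislike' -> no (count: 0)
  'pretest' -> YES, starts with 'pre' (count: 1)
  'rebuild' -> no (count: 1)
  'run' -> no (count: 1)
  'rewrite' -> no (count: 1)
  'preview' -> YES, starts with 'pre' (count: 2)
  'reheat' -> no (count: 2)
  'undo' -> no (count: 2)
Total with prefix 'pre': 2

2


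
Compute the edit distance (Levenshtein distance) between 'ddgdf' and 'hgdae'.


Building DP table for s1='ddgdf' (len 5) and s2='hgdae' (len 5):
       h  g  d  a  e
    0  1  2  3  4  5
  d 1  1  2  2  3  4
  d 2  2  2  2  3  4
  g 3  3  2  3  3  4
  d 4  4  3  2  3  4
  f 5  5  4  3  3  4
Edit distance = dp[5][5] = 4

4


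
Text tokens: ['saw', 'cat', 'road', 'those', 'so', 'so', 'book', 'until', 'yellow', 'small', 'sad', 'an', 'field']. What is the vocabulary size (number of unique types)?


Listing all tokens and tracking unique types:
  Token 1: 'saw' -> NEW (unique so far: 1)
  Token 2: 'cat' -> NEW (unique so far: 2)
  Token 3: 'road' -> NEW (unique so far: 3)
  Token 4: 'those' -> NEW (unique so far: 4)
  Token 5: 'so' -> NEW (unique so far: 5)
  Token 6: 'so' -> duplicate (unique so far: 5)
  Token 7: 'book' -> NEW (unique so far: 6)
  Token 8: 'until' -> NEW (unique so far: 7)
  Token 9: 'yellow' -> NEW (unique so far: 8)
  Token 10: 'small' -> NEW (unique so far: 9)
  Token 11: 'sad' -> NEW (unique so far: 10)
  Token 12: 'an' -> NEW (unique so far: 11)
  Token 13: 'field' -> NEW (unique so far: 12)
Unique types: ('an', 'book', 'cat', 'field', 'road', 'sad', 'saw', 'small', 'so', 'those', 'until', 'yellow')
Vocabulary size: 12

12


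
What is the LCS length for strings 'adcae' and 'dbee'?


DP table for LCS of 'adcae' and 'dbee':
       d  b  e  e
    0  0  0  0  0
  a 0  0  0  0  0
  d 0  1  1  1  1
  c 0  1  1  1  1
  a 0  1  1  1  1
  e 0  1  1  2  2
LCS: 'de'
LCS length = 2

2


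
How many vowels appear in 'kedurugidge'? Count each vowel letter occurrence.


Scanning each character of 'kedurugidge':
  Position 1: 'k' -> consonant (running count: 0)
  Position 2: 'e' -> vowel (running count: 1)
  Position 3: 'd' -> consonant (running count: 1)
  Position 4: 'u' -> vowel (running count: 2)
  Position 5: 'r' -> consonant (running count: 2)
  Position 6: 'u' -> vowel (running count: 3)
  Position 7: 'g' -> consonant (running count: 3)
  Position 8: 'i' -> vowel (running count: 4)
  Position 9: 'd' -> consonant (running count: 4)
  Position 10: 'g' -> consonant (running count: 4)
  Position 11: 'e' -> vowel (running count: 5)
Total vowels: 5

5


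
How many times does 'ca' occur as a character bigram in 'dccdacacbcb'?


Scanning 'dccdacacbcb' for bigram 'ca':
  Position 0: 'dc' -> no
  Position 1: 'cc' -> no
  Position 2: 'cd' -> no
  Position 3: 'da' -> no
  Position 4: 'ac' -> no
  Position 5: 'ca' -> MATCH
  Position 6: 'ac' -> no
  Position 7: 'cb' -> no
  Position 8: 'bc' -> no
  Position 9: 'cb' -> no
Total matches: 1

1


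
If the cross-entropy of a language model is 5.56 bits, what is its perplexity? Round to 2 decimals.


Perplexity formula: PP = 2^H
H = 5.56
PP = 2^5.56
Decompose: 2^5.56 = 2^5 * 2^0.56
2^5 = 32, 2^0.56 ~ 1.4742692
PP ~ 32 * 1.4742692 = 47.1766144
Rounded to 2 decimals: 47.18

47.18


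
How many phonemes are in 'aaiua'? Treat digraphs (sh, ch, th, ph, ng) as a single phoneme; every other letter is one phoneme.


Parsing 'aaiua' greedily, digraphs first:
  'a' -> vowel phoneme (phonemes so far: 1)
  'a' -> vowel phoneme (phonemes so far: 2)
  'i' -> vowel phoneme (phonemes so far: 3)
  'u' -> vowel phoneme (phonemes so far: 4)
  'a' -> vowel phoneme (phonemes so far: 5)
Total phonemes: 5

5


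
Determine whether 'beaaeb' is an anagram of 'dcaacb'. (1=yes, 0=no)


Sort characters of 'beaaeb': 'aabbee'
Sort characters of 'dcaacb': 'aabccd'
Sorted forms differ -> they are NOT anagrams
Result: 0

0


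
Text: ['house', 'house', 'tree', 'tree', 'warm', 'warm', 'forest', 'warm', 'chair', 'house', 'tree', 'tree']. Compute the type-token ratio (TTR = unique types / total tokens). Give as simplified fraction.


Tokens: 12
Unique types: ('chair', 'forest', 'house', 'tree', 'warm') = 5
TTR = 5/12
Already in lowest terms.

5/12


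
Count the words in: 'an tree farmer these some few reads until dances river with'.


Counting words by splitting on spaces:
  Word 1: 'an'
  Word 2: 'tree'
  Word 3: 'farmer'
  Word 4: 'these'
  Word 5: 'some'
  Word 6: 'few'
  Word 7: 'reads'
  Word 8: 'until'
  Word 9: 'dances'
  Word 10: 'river'
  Word 11: 'with'
Total words: 11

11


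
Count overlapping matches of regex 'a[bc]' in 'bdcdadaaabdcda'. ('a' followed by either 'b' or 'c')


Pattern: a[bc] means 'a' followed by either 'b' or 'c'.
Scanning 'bdcdadaaabdcda' position-by-position:
  Pos 0: window 'bd' -> no
  Pos 1: window 'dc' -> no
  Pos 2: window 'cd' -> no
  Pos 3: window 'da' -> no
  Pos 4: window 'ad' -> no
  Pos 5: window 'da' -> no
  Pos 6: window 'aa' -> no
  Pos 7: window 'aa' -> no
  Pos 8: window 'ab' -> MATCH
  Pos 9: window 'bd' -> no
  Pos 10: window 'dc' -> no
  Pos 11: window 'cd' -> no
  Pos 12: window 'da' -> no
  Pos 13: window 'a' -> no
Total matches: 1

1


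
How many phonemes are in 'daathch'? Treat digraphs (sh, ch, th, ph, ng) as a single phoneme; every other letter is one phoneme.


Parsing 'daathch' greedily, digraphs first:
  'd' -> consonant phoneme (phonemes so far: 1)
  'a' -> vowel phoneme (phonemes so far: 2)
  'a' -> vowel phoneme (phonemes so far: 3)
  'th' -> digraph (1 consonant phoneme) (phonemes so far: 4)
  'ch' -> digraph (1 consonant phoneme) (phonemes so far: 5)
Total phonemes: 5

5


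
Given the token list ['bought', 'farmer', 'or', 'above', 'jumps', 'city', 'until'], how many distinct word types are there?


Listing all tokens and tracking unique types:
  Token 1: 'bought' -> NEW (unique so far: 1)
  Token 2: 'farmer' -> NEW (unique so far: 2)
  Token 3: 'or' -> NEW (unique so far: 3)
  Token 4: 'above' -> NEW (unique so far: 4)
  Token 5: 'jumps' -> NEW (unique so far: 5)
  Token 6: 'city' -> NEW (unique so far: 6)
  Token 7: 'until' -> NEW (unique so far: 7)
Unique types: ('above', 'bought', 'city', 'farmer', 'jumps', 'or', 'until')
Vocabulary size: 7

7


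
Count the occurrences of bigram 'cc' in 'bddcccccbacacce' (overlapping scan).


Scanning 'bddcccccbacacce' for bigram 'cc':
  Position 0: 'bd' -> no
  Position 1: 'dd' -> no
  Position 2: 'dc' -> no
  Position 3: 'cc' -> MATCH
  Position 4: 'cc' -> MATCH
  Position 5: 'cc' -> MATCH
  Position 6: 'cc' -> MATCH
  Position 7: 'cb' -> no
  Position 8: 'ba' -> no
  Position 9: 'ac' -> no
  Position 10: 'ca' -> no
  Position 11: 'ac' -> no
  Position 12: 'cc' -> MATCH
  Position 13: 'ce' -> no
Total matches: 5

5


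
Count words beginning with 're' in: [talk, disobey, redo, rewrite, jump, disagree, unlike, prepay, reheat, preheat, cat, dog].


Checking each word for prefix 're':
  'talk' -> no (count: 0)
  'disobey' -> no (count: 0)
  'redo' -> YES, starts with 're' (count: 1)
  'rewrite' -> YES, starts with 're' (count: 2)
  'jump' -> no (count: 2)
  'disagree' -> no (count: 2)
  'unlike' -> no (count: 2)
  'prepay' -> no (count: 2)
  'reheat' -> YES, starts with 're' (count: 3)
  'preheat' -> no (count: 3)
  'cat' -> no (count: 3)
  'dog' -> no (count: 3)
Total with prefix 're': 3

3


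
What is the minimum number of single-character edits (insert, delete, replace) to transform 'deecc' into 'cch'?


Building DP table for s1='deecc' (len 5) and s2='cch' (len 3):
       c  c  h
    0  1  2  3
  d 1  1  2  3
  e 2  2  2  3
  e 3  3  3  3
  c 4  3  3  4
  c 5  4  3  4
Edit distance = dp[5][3] = 4

4


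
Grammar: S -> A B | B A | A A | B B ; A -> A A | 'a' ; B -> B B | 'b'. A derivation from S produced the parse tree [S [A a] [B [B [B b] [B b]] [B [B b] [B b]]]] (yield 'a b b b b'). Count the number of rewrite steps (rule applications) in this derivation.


Every bracketed nonterminal node [X ...] in the tree is produced by exactly one rule application.
Reading the tree off as a leftmost derivation:
  Step 1: S  =>  A B   (applied S -> A B)
  Step 2: A B  =>  a B   (applied A -> a)
  Step 3: a B  =>  a B B   (applied B -> B B)
  Step 4: a B B  =>  a B B B   (applied B -> B B)
  Step 5: a B B B  =>  a b B B   (applied B -> b)
  Step 6: a b B B  =>  a b b B   (applied B -> b)
  Step 7: a b b B  =>  a b b B B   (applied B -> B B)
  Step 8: a b b B B  =>  a b b b B   (applied B -> b)
  Step 9: a b b b B  =>  a b b b b   (applied B -> b)
Final yield: a b b b b
Total rewrite steps: 9

9


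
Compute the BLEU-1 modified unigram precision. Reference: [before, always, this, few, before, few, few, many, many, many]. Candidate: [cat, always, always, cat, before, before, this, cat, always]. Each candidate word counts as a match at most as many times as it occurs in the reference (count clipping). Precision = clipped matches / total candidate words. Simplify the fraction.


Reference word counts: {'always': 1, 'before': 2, 'few': 3, 'many': 3, 'this': 1}
Checking each candidate word (with clipping):
  'cat' -> not in reference -> no match (matches: 0)
  'always' -> in reference (ref count 1, used 1/1) -> match (matches: 1)
  'always' -> ref count 1 already used up (1/1) -> clipped, no match (matches: 1)
  'cat' -> not in reference -> no match (matches: 1)
  'before' -> in reference (ref count 2, used 1/2) -> match (matches: 2)
  'before' -> in reference (ref count 2, used 2/2) -> match (matches: 3)
  'this' -> in reference (ref count 1, used 1/1) -> match (matches: 4)
  'cat' -> not in reference -> no match (matches: 4)
  'always' -> ref count 1 already used up (1/1) -> clipped, no match (matches: 4)
Clipped matches: 4, Candidate length: 9
Precision = 4/9

4/9


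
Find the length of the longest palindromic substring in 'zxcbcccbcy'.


Scanning 'zxcbcccbcy' for palindromic substrings.
Substring at positions 2-8: 'cbcccbc'.
Check: reverse('cbcccbc') = 'cbcccbc' -> palindrome confirmed.
Neighbouring characters ('x' / 'y') break symmetry, so it cannot extend further.
No longer palindromic substring exists; longest length = 7

7


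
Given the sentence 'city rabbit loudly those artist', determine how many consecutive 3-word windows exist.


Word trigrams from [5] words:
  Trigram 1: (city rabbit loudly)
  Trigram 2: (rabbit loudly those)
  Trigram 3: (loudly those artist)
Total word trigrams: 5 - 2 = 3

3


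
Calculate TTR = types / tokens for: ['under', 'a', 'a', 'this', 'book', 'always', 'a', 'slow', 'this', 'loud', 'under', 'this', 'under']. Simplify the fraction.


Tokens: 13
Unique types: ('a', 'always', 'book', 'loud', 'slow', 'this', 'under') = 7
TTR = 7/13
Already in lowest terms.

7/13


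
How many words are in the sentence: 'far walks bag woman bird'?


Counting words by splitting on spaces:
  Word 1: 'far'
  Word 2: 'walks'
  Word 3: 'bag'
  Word 4: 'woman'
  Word 5: 'bird'
Total words: 5

5


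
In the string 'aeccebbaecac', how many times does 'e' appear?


Scanning 'aeccebbaecac' for 'e':
  Position 1: 'e' -> MATCH (count: 1)
  Position 4: 'e' -> MATCH (count: 2)
  Position 8: 'e' -> MATCH (count: 3)
Total occurrences of 'e': 3

3


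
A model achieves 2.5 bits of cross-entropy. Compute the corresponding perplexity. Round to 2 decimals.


Perplexity formula: PP = 2^H
H = 2.5
PP = 2^2.5
Decompose: 2^2.5 = 2^2 * 2^0.5 = 2^2 * sqrt(2)
2^2 = 4, sqrt(2) ~ 1.4142136
PP ~ 4 * 1.4142136 = 5.6568544
Rounded to 2 decimals: 5.66

5.66


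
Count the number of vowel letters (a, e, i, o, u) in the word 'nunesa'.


Scanning each character of 'nunesa':
  Position 1: 'n' -> consonant (running count: 0)
  Position 2: 'u' -> vowel (running count: 1)
  Position 3: 'n' -> consonant (running count: 1)
  Position 4: 'e' -> vowel (running count: 2)
  Position 5: 's' -> consonant (running count: 2)
  Position 6: 'a' -> vowel (running count: 3)
Total vowels: 3

3


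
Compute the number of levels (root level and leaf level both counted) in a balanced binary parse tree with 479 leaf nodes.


In a balanced binary tree with n leaves the deepest leaf is ceil(log2(n)) edges below the root,
so counting node levels inclusive of root and leaves gives ceil(log2(n)) + 1 levels.
log2(479) = 8.9039
ceil(8.9039) = 9
levels = 9 + 1 = 10

10


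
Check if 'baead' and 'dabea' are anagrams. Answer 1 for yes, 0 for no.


Sort characters of 'baead': 'aabde'
Sort characters of 'dabea': 'aabde'
Sorted forms match -> they ARE anagrams
Result: 1

1


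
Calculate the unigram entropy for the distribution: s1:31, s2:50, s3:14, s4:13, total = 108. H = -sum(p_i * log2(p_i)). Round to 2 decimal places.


Computing entropy H = -sum(p_i * log2(p_i)):
  s1: p = 31/108 = 0.2870, -p*log2(p) = 0.5169
  s2: p = 50/108 = 0.4630, -p*log2(p) = 0.5144
  s3: p = 14/108 = 0.1296, -p*log2(p) = 0.3821
  s4: p = 13/108 = 0.1204, -p*log2(p) = 0.3677
H = sum of terms = 1.7811
Rounded to 2 decimals: 1.78

1.78


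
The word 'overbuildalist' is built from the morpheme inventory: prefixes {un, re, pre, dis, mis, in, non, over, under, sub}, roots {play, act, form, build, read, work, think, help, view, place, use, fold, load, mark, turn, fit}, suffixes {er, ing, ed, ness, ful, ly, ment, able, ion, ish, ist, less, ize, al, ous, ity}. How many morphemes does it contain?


Segmenting 'overbuildalist' against the inventory:
  'over' -> prefix (morpheme 1)
  'build' -> root (morpheme 2)
  'al' -> suffix (morpheme 3)
  'ist' -> suffix (morpheme 4)
Total morphemes: 4

4


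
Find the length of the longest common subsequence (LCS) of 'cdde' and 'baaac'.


DP table for LCS of 'cdde' and 'baaac':
       b  a  a  a  c
    0  0  0  0  0  0
  c 0  0  0  0  0  1
  d 0  0  0  0  0  1
  d 0  0  0  0  0  1
  e 0  0  0  0  0  1
LCS: 'c'
LCS length = 1

1


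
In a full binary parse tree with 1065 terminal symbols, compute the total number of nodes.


Leaf nodes (terminals): 1065
Internal nodes = n - 1 = 1065 - 1 = 1064
Total = leaves + internal = 1065 + 1064 = 2129

2129


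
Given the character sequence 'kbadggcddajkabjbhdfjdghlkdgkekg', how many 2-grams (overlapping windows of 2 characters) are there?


String 'kbadggcddajkabjbhdfjdghlkdgkekg' has length L = 31.
Number of overlapping n-grams = L - n + 1
Substituting: 31 - 2 + 1 = 30

30


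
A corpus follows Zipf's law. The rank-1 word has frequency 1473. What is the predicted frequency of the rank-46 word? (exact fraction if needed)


Zipf's law: freq(rank) = f1 / rank
f1 = 1473, rank = 46
freq = 1473 / 46
GCD(1473, 46) = 1
Simplified: 1473/46

1473/46


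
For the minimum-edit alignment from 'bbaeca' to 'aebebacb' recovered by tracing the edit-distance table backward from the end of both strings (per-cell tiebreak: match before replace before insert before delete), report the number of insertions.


Edit distance = 5. Backtracking from cell (6, 8) with preference match > replace > insert > delete,
then listing the resulting alignment 'bbaeca' -> 'aebebacb' left to right:
  Step 1: insert 'a' [insertion #1]
  Step 2: insert 'e' [insertion #2]
  Step 3: keep 'b'
  Step 4: insert 'e' [insertion #3]
  Step 5: keep 'b'
  Step 6: keep 'a'
  Step 7: delete 'e'
  Step 8: keep 'c'
  Step 9: replace a->b
Total insertions: 3

3


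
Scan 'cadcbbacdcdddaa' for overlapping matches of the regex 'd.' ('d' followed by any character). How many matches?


Pattern: d. means 'd' followed by any character.
Scanning 'cadcbbacdcdddaa' position-by-position:
  Pos 0: window 'ca' -> no
  Pos 1: window 'ad' -> no
  Pos 2: window 'dc' -> MATCH
  Pos 3: window 'cb' -> no
  Pos 4: window 'bb' -> no
  Pos 5: window 'ba' -> no
  Pos 6: window 'ac' -> no
  Pos 7: window 'cd' -> no
  Pos 8: window 'dc' -> MATCH
  Pos 9: window 'cd' -> no
  Pos 10: window 'dd' -> MATCH
  Pos 11: window 'dd' -> MATCH
  Pos 12: window 'da' -> MATCH
  Pos 13: window 'aa' -> no
  Pos 14: window 'a' -> no
Total matches: 5

5


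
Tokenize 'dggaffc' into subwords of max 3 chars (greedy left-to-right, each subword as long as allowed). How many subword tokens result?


'dggaffc' has 7 characters.
Chunking with max size 3:
  Chunk 1: 'dgg' (positions 0-2)
  Chunk 2: 'aff' (positions 3-5)
  Chunk 3: 'c' (positions 6-6)
Total chunks: ceil(7 / 3) = 3

3


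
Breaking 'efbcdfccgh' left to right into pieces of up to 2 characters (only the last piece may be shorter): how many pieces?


'efbcdfccgh' has 10 characters.
Chunking with max size 2:
  Chunk 1: 'ef' (positions 0-1)
  Chunk 2: 'bc' (positions 2-3)
  Chunk 3: 'df' (positions 4-5)
  Chunk 4: 'cc' (positions 6-7)
  Chunk 5: 'gh' (positions 8-9)
Total chunks: ceil(10 / 2) = 5

5


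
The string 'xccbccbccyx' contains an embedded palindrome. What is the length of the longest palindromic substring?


Scanning 'xccbccbccyx' for palindromic substrings.
Substring at positions 1-8: 'ccbccbcc'.
Check: reverse('ccbccbcc') = 'ccbccbcc' -> palindrome confirmed.
Neighbouring characters ('x' / 'y') break symmetry, so it cannot extend further.
No longer palindromic substring exists; longest length = 8

8


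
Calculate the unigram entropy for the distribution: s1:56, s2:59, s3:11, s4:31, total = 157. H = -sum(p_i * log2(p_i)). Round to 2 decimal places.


Computing entropy H = -sum(p_i * log2(p_i)):
  s1: p = 56/157 = 0.3567, -p*log2(p) = 0.5305
  s2: p = 59/157 = 0.3758, -p*log2(p) = 0.5306
  s3: p = 11/157 = 0.0701, -p*log2(p) = 0.2687
  s4: p = 31/157 = 0.1975, -p*log2(p) = 0.4621
H = sum of terms = 1.7919
Rounded to 2 decimals: 1.79

1.79


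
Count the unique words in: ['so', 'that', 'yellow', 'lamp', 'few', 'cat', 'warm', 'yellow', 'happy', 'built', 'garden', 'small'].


Listing all tokens and tracking unique types:
  Token 1: 'so' -> NEW (unique so far: 1)
  Token 2: 'that' -> NEW (unique so far: 2)
  Token 3: 'yellow' -> NEW (unique so far: 3)
  Token 4: 'lamp' -> NEW (unique so far: 4)
  Token 5: 'few' -> NEW (unique so far: 5)
  Token 6: 'cat' -> NEW (unique so far: 6)
  Token 7: 'warm' -> NEW (unique so far: 7)
  Token 8: 'yellow' -> duplicate (unique so far: 7)
  Token 9: 'happy' -> NEW (unique so far: 8)
  Token 10: 'built' -> NEW (unique so far: 9)
  Token 11: 'garden' -> NEW (unique so far: 10)
  Token 12: 'small' -> NEW (unique so far: 11)
Unique types: ('built', 'cat', 'few', 'garden', 'happy', 'lamp', 'small', 'so', 'that', 'warm', 'yellow')
Vocabulary size: 11

11


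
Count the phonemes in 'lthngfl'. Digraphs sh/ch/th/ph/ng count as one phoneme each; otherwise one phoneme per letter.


Parsing 'lthngfl' greedily, digraphs first:
  'l' -> consonant phoneme (phonemes so far: 1)
  'th' -> digraph (1 consonant phoneme) (phonemes so far: 2)
  'ng' -> digraph (1 consonant phoneme) (phonemes so far: 3)
  'f' -> consonant phoneme (phonemes so far: 4)
  'l' -> consonant phoneme (phonemes so far: 5)
Total phonemes: 5

5


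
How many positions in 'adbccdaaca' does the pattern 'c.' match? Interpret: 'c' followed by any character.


Pattern: c. means 'c' followed by any character.
Scanning 'adbccdaaca' position-by-position:
  Pos 0: window 'ad' -> no
  Pos 1: window 'db' -> no
  Pos 2: window 'bc' -> no
  Pos 3: window 'cc' -> MATCH
  Pos 4: window 'cd' -> MATCH
  Pos 5: window 'da' -> no
  Pos 6: window 'aa' -> no
  Pos 7: window 'ac' -> no
  Pos 8: window 'ca' -> MATCH
  Pos 9: window 'a' -> no
Total matches: 3

3


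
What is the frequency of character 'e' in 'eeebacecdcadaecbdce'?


Scanning 'eeebacecdcadaecbdce' for 'e':
  Position 0: 'e' -> MATCH (count: 1)
  Position 1: 'e' -> MATCH (count: 2)
  Position 2: 'e' -> MATCH (count: 3)
  Position 6: 'e' -> MATCH (count: 4)
  Position 13: 'e' -> MATCH (count: 5)
  Position 18: 'e' -> MATCH (count: 6)
Total occurrences of 'e': 6

6


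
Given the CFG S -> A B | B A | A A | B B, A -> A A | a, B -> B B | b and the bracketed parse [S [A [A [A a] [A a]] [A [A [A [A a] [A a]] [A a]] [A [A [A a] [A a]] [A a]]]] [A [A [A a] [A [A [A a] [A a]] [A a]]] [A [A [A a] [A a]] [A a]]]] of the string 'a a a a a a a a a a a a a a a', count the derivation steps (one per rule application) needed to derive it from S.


Every bracketed nonterminal node [X ...] in the tree is produced by exactly one rule application.
Reading the tree off as a leftmost derivation:
  Step 1: S  =>  A A   (applied S -> A A)
  Step 2: A A  =>  A A A   (applied A -> A A)
  Step 3: A A A  =>  A A A A   (applied A -> A A)
  Step 4: A A A A  =>  a A A A   (applied A -> a)
  Step 5: a A A A  =>  a a A A   (applied A -> a)
  Step 6: a a A A  =>  a a A A A   (applied A -> A A)
  Step 7: a a A A A  =>  a a A A A A   (applied A -> A A)
  Step 8: a a A A A A  =>  a a A A A A A   (applied A -> A A)
  Step 9: a a A A A A A  =>  a a a A A A A   (applied A -> a)
  Step 10: a a a A A A A  =>  a a a a A A A   (applied A -> a)
  Step 11: a a a a A A A  =>  a a a a a A A   (applied A -> a)
  Step 12: a a a a a A A  =>  a a a a a A A A   (applied A -> A A)
  Step 13: a a a a a A A A  =>  a a a a a A A A A   (applied A -> A A)
  Step 14: a a a a a A A A A  =>  a a a a a a A A A   (applied A -> a)
  Step 15: a a a a a a A A A  =>  a a a a a a a A A   (applied A -> a)
  Step 16: a a a a a a a A A  =>  a a a a a a a a A   (applied A -> a)
  Step 17: a a a a a a a a A  =>  a a a a a a a a A A   (applied A -> A A)
  Step 18: a a a a a a a a A A  =>  a a a a a a a a A A A   (applied A -> A A)
  Step 19: a a a a a a a a A A A  =>  a a a a a a a a a A A   (applied A -> a)
  Step 20: a a a a a a a a a A A  =>  a a a a a a a a a A A A   (applied A -> A A)
  Step 21: a a a a a a a a a A A A  =>  a a a a a a a a a A A A A   (applied A -> A A)
  Step 22: a a a a a a a a a A A A A  =>  a a a a a a a a a a A A A   (applied A -> a)
  Step 23: a a a a a a a a a a A A A  =>  a a a a a a a a a a a A A   (applied A -> a)
  Step 24: a a a a a a a a a a a A A  =>  a a a a a a a a a a a a A   (applied A -> a)
  Step 25: a a a a a a a a a a a a A  =>  a a a a a a a a a a a a A A   (applied A -> A A)
  Step 26: a a a a a a a a a a a a A A  =>  a a a a a a a a a a a a A A A   (applied A -> A A)
  Step 27: a a a a a a a a a a a a A A A  =>  a a a a a a a a a a a a a A A   (applied A -> a)
  Step 28: a a a a a a a a a a a a a A A  =>  a a a a a a a a a a a a a a A   (applied A -> a)
  Step 29: a a a a a a a a a a a a a a A  =>  a a a a a a a a a a a a a a a   (applied A -> a)
Final yield: a a a a a a a a a a a a a a a
Total rewrite steps: 29

29


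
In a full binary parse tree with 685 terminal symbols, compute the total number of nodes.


Leaf nodes (terminals): 685
Internal nodes = n - 1 = 685 - 1 = 684
Total = leaves + internal = 685 + 684 = 1369

1369


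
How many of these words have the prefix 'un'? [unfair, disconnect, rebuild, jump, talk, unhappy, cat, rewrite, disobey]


Checking each word for prefix 'un':
  'unfair' -> YES, starts with 'un' (count: 1)
  'disconnect' -> no (count: 1)
  'rebuild' -> no (count: 1)
  'jump' -> no (count: 1)
  'talk' -> no (count: 1)
  'unhappy' -> YES, starts with 'un' (count: 2)
  'cat' -> no (count: 2)
  'rewrite' -> no (count: 2)
  'disobey' -> no (count: 2)
Total with prefix 'un': 2

2


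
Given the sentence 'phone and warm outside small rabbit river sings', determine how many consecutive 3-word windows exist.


Word trigrams from [8] words:
  Trigram 1: (phone and warm)
  Trigram 2: (and warm outside)
  Trigram 3: (warm outside small)
  Trigram 4: (outside small rabbit)
  Trigram 5: (small rabbit river)
  Trigram 6: (rabbit river sings)
Total word trigrams: 8 - 2 = 6

6


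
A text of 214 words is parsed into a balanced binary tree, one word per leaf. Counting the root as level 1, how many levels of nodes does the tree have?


In a balanced binary tree with n leaves the deepest leaf is ceil(log2(n)) edges below the root,
so counting node levels inclusive of root and leaves gives ceil(log2(n)) + 1 levels.
log2(214) = 7.7415
ceil(7.7415) = 8
levels = 8 + 1 = 9

9


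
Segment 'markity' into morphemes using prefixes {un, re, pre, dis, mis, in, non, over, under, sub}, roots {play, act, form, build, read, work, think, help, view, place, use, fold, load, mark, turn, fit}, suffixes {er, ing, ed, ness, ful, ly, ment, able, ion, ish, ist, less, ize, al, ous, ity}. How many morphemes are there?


Segmenting 'markity' against the inventory:
  'mark' -> root (morpheme 1)
  'ity' -> suffix (morpheme 2)
Total morphemes: 2

2


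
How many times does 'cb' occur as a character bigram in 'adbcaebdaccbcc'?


Scanning 'adbcaebdaccbcc' for bigram 'cb':
  Position 0: 'ad' -> no
  Position 1: 'db' -> no
  Position 2: 'bc' -> no
  Position 3: 'ca' -> no
  Position 4: 'ae' -> no
  Position 5: 'eb' -> no
  Position 6: 'bd' -> no
  Position 7: 'da' -> no
  Position 8: 'ac' -> no
  Position 9: 'cc' -> no
  Position 10: 'cb' -> MATCH
  Position 11: 'bc' -> no
  Position 12: 'cc' -> no
Total matches: 1

1


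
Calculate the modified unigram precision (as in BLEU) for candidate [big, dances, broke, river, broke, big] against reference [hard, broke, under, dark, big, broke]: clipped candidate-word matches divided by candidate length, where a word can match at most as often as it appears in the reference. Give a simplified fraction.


Reference word counts: {'big': 1, 'broke': 2, 'dark': 1, 'hard': 1, 'under': 1}
Checking each candidate word (with clipping):
  'big' -> in reference (ref count 1, used 1/1) -> match (matches: 1)
  'dances' -> not in reference -> no match (matches: 1)
  'broke' -> in reference (ref count 2, used 1/2) -> match (matches: 2)
  'river' -> not in reference -> no match (matches: 2)
  'broke' -> in reference (ref count 2, used 2/2) -> match (matches: 3)
  'big' -> ref count 1 already used up (1/1) -> clipped, no match (matches: 3)
Clipped matches: 3, Candidate length: 6
Precision = 3/6 = 1/2

1/2


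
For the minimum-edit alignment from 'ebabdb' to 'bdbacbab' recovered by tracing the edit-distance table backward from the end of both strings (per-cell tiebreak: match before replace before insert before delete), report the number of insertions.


Edit distance = 4. Backtracking from cell (6, 8) with preference match > replace > insert > delete,
then listing the resulting alignment 'ebabdb' -> 'bdbacbab' left to right:
  Step 1: insert 'b' [insertion #1]
  Step 2: replace e->d
  Step 3: keep 'b'
  Step 4: keep 'a'
  Step 5: insert 'c' [insertion #2]
  Step 6: keep 'b'
  Step 7: replace d->a
  Step 8: keep 'b'
Total insertions: 2

2


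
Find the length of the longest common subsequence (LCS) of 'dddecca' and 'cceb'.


DP table for LCS of 'dddecca' and 'cceb':
       c  c  e  b
    0  0  0  0  0
  d 0  0  0  0  0
  d 0  0  0  0  0
  d 0  0  0  0  0
  e 0  0  0  1  1
  c 0  1  1  1  1
  c 0  1  2  2  2
  a 0  1  2  2  2
LCS: 'cc'
LCS length = 2

2


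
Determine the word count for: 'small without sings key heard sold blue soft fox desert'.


Counting words by splitting on spaces:
  Word 1: 'small'
  Word 2: 'without'
  Word 3: 'sings'
  Word 4: 'key'
  Word 5: 'heard'
  Word 6: 'sold'
  Word 7: 'blue'
  Word 8: 'soft'
  Word 9: 'fox'
  Word 10: 'desert'
Total words: 10

10


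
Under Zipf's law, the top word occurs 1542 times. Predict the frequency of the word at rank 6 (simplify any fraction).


Zipf's law: freq(rank) = f1 / rank
f1 = 1542, rank = 6
freq = 1542 / 6
= 257

257


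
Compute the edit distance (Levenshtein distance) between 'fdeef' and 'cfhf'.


Building DP table for s1='fdeef' (len 5) and s2='cfhf' (len 4):
       c  f  h  f
    0  1  2  3  4
  f 1  1  1  2  3
  d 2  2  2  2  3
  e 3  3  3  3  3
  e 4  4  4  4  4
  f 5  5  4  5  4
Edit distance = dp[5][4] = 4

4


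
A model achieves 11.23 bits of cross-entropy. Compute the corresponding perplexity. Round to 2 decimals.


Perplexity formula: PP = 2^H
H = 11.23
PP = 2^11.23
Decompose: 2^11.23 = 2^11 * 2^0.23
2^11 = 2048, 2^0.23 ~ 1.1728349
PP ~ 2048 * 1.1728349 = 2401.9658752
Rounded to 2 decimals: 2401.97

2401.97


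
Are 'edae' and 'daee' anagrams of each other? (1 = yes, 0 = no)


Sort characters of 'edae': 'adee'
Sort characters of 'daee': 'adee'
Sorted forms match -> they ARE anagrams
Result: 1

1


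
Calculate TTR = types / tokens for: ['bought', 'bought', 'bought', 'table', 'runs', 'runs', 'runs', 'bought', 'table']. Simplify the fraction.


Tokens: 9
Unique types: ('bought', 'runs', 'table') = 3
TTR = 3/9
Simplify: divide both by 3 -> 1/3
TTR = 1/3

1/3


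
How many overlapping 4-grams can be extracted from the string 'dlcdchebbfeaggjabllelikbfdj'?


String 'dlcdchebbfeaggjabllelikbfdj' has length L = 27.
Number of overlapping n-grams = L - n + 1
Substituting: 27 - 4 + 1 = 24

24


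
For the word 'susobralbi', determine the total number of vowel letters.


Scanning each character of 'susobralbi':
  Position 1: 's' -> consonant (running count: 0)
  Position 2: 'u' -> vowel (running count: 1)
  Position 3: 's' -> consonant (running count: 1)
  Position 4: 'o' -> vowel (running count: 2)
  Position 5: 'b' -> consonant (running count: 2)
  Position 6: 'r' -> consonant (running count: 2)
  Position 7: 'a' -> vowel (running count: 3)
  Position 8: 'l' -> consonant (running count: 3)
  Position 9: 'b' -> consonant (running count: 3)
  Position 10: 'i' -> vowel (running count: 4)
Total vowels: 4

4


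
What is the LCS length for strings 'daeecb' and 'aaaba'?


DP table for LCS of 'daeecb' and 'aaaba':
       a  a  a  b  a
    0  0  0  0  0  0
  d 0  0  0  0  0  0
  a 0  1  1  1  1  1
  e 0  1  1  1  1  1
  e 0  1  1  1  1  1
  c 0  1  1  1  1  1
  b 0  1  1  1  2  2
LCS: 'ab'
LCS length = 2

2


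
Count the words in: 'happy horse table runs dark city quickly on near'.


Counting words by splitting on spaces:
  Word 1: 'happy'
  Word 2: 'horse'
  Word 3: 'table'
  Word 4: 'runs'
  Word 5: 'dark'
  Word 6: 'city'
  Word 7: 'quickly'
  Word 8: 'on'
  Word 9: 'near'
Total words: 9

9


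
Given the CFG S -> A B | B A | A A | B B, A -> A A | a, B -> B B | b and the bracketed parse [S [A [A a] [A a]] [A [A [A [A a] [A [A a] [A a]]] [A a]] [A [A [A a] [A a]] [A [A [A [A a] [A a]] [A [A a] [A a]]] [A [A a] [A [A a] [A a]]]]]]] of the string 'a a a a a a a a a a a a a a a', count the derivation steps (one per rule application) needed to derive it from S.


Every bracketed nonterminal node [X ...] in the tree is produced by exactly one rule application.
Reading the tree off as a leftmost derivation:
  Step 1: S  =>  A A   (applied S -> A A)
  Step 2: A A  =>  A A A   (applied A -> A A)
  Step 3: A A A  =>  a A A   (applied A -> a)
  Step 4: a A A  =>  a a A   (applied A -> a)
  Step 5: a a A  =>  a a A A   (applied A -> A A)
  Step 6: a a A A  =>  a a A A A   (applied A -> A A)
  Step 7: a a A A A  =>  a a A A A A   (applied A -> A A)
  Step 8: a a A A A A  =>  a a a A A A   (applied A -> a)
  Step 9: a a a A A A  =>  a a a A A A A   (applied A -> A A)
  Step 10: a a a A A A A  =>  a a a a A A A   (applied A -> a)
  Step 11: a a a a A A A  =>  a a a a a A A   (applied A -> a)
  Step 12: a a a a a A A  =>  a a a a a a A   (applied A -> a)
  Step 13: a a a a a a A  =>  a a a a a a A A   (applied A -> A A)
  Step 14: a a a a a a A A  =>  a a a a a a A A A   (applied A -> A A)
  Step 15: a a a a a a A A A  =>  a a a a a a a A A   (applied A -> a)
  Step 16: a a a a a a a A A  =>  a a a a a a a a A   (applied A -> a)
  Step 17: a a a a a a a a A  =>  a a a a a a a a A A   (applied A -> A A)
  Step 18: a a a a a a a a A A  =>  a a a a a a a a A A A   (applied A -> A A)
  Step 19: a a a a a a a a A A A  =>  a a a a a a a a A A A A   (applied A -> A A)
  Step 20: a a a a a a a a A A A A  =>  a a a a a a a a a A A A   (applied A -> a)
  Step 21: a a a a a a a a a A A A  =>  a a a a a a a a a a A A   (applied A -> a)
  Step 22: a a a a a a a a a a A A  =>  a a a a a a a a a a A A A   (applied A -> A A)
  Step 23: a a a a a a a a a a A A A  =>  a a a a a a a a a a a A A   (applied A -> a)
  Step 24: a a a a a a a a a a a A A  =>  a a a a a a a a a a a a A   (applied A -> a)
  Step 25: a a a a a a a a a a a a A  =>  a a a a a a a a a a a a A A   (applied A -> A A)
  Step 26: a a a a a a a a a a a a A A  =>  a a a a a a a a a a a a a A   (applied A -> a)
  Step 27: a a a a a a a a a a a a a A  =>  a a a a a a a a a a a a a A A   (applied A -> A A)
  Step 28: a a a a a a a a a a a a a A A  =>  a a a a a a a a a a a a a a A   (applied A -> a)
  Step 29: a a a a a a a a a a a a a a A  =>  a a a a a a a a a a a a a a a   (applied A -> a)
Final yield: a a a a a a a a a a a a a a a
Total rewrite steps: 29

29


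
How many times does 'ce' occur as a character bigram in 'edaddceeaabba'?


Scanning 'edaddceeaabba' for bigram 'ce':
  Position 0: 'ed' -> no
  Position 1: 'da' -> no
  Position 2: 'ad' -> no
  Position 3: 'dd' -> no
  Position 4: 'dc' -> no
  Position 5: 'ce' -> MATCH
  Position 6: 'ee' -> no
  Position 7: 'ea' -> no
  Position 8: 'aa' -> no
  Position 9: 'ab' -> no
  Position 10: 'bb' -> no
  Position 11: 'ba' -> no
Total matches: 1

1


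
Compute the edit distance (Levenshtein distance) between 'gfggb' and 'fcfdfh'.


Building DP table for s1='gfggb' (len 5) and s2='fcfdfh' (len 6):
       f  c  f  d  f  h
    0  1  2  3  4  5  6
  g 1  1  2  3  4  5  6
  f 2  1  2  2  3  4  5
  g 3  2  2  3  3  4  5
  g 4  3  3  3  4  4  5
  b 5  4  4  4  4  5  5
Edit distance = dp[5][6] = 5

5


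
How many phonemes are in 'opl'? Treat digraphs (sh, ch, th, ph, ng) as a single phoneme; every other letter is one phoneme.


Parsing 'opl' greedily, digraphs first:
  'o' -> vowel phoneme (phonemes so far: 1)
  'p' -> consonant phoneme (phonemes so far: 2)
  'l' -> consonant phoneme (phonemes so far: 3)
Total phonemes: 3

3


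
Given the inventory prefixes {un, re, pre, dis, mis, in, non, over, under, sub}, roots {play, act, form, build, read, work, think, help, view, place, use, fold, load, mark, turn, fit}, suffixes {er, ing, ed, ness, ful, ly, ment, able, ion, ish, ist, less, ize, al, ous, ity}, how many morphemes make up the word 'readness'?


Segmenting 'readness' against the inventory:
  'read' -> root (morpheme 1)
  'ness' -> suffix (morpheme 2)
Total morphemes: 2

2
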